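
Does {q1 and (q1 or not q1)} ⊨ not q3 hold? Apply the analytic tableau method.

No

Initial set: {(q1 and (q1 or not q1)); not not q3}.
(q1 and (q1 or not q1)): α-rule — add q1, (q1 or not q1).
(q1 or not q1): β-rule — branch into q1  //  not q1.
  branch 1 (add q1):
    ○ open, literals {q1=1, q3=1}.
  branch 2 (add not q1):
    × closes — contains both q1 and not q1.
1 branch closed, 1 open.
An open branch gives a countermodel: q1=1, q3=1 (unmentioned atoms arbitrary); the premises hold there but the conclusion fails.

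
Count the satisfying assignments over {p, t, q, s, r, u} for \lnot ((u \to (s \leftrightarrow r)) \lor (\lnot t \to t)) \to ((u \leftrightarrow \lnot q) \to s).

Initial set: {(\lnot ((u \to (s \leftrightarrow r)) \lor (\lnot t \to t)) \to ((u \leftrightarrow \lnot q) \to s))}.
(\lnot ((u \to (s \leftrightarrow r)) \lor (\lnot t \to t)) \to ((u \leftrightarrow \lnot q) \to s)): β-rule — branch into \lnot \lnot ((u \to (s \leftrightarrow r)) \lor (\lnot t \to t))  //  ((u \leftrightarrow \lnot q) \to s).
  branch 1 (add \lnot \lnot ((u \to (s \leftrightarrow r)) \lor (\lnot t \to t))):
    \lnot \lnot ((u \to (s \leftrightarrow r)) \lor (\lnot t \to t)): β-rule — branch into (u \to (s \leftrightarrow r))  //  (\lnot t \to t).
      branch 1.1 (add (u \to (s \leftrightarrow r))):
        (u \to (s \leftrightarrow r)): β-rule — branch into \lnot u  //  (s \leftrightarrow r).
          branch 1.1.1 (add \lnot u):
            ○ open, literals {u=0}.
          branch 1.1.2 (add (s \leftrightarrow r)):
            (s \leftrightarrow r): β-rule — branch into s, r  //  \lnot s, \lnot r.
              branch 1.1.2.1 (add s, r):
                ○ open, literals {r=1, s=1}.
              branch 1.1.2.2 (add \lnot s, \lnot r):
                ○ open, literals {r=0, s=0}.
      branch 1.2 (add (\lnot t \to t)):
        (\lnot t \to t): β-rule — branch into \lnot \lnot t  //  t.
          branch 1.2.1 (add \lnot \lnot t):
            ○ open, literals {t=1}.
          branch 1.2.2 (add t):
            ○ open, literals {t=1}.
  branch 2 (add ((u \leftrightarrow \lnot q) \to s)):
    ((u \leftrightarrow \lnot q) \to s): β-rule — branch into \lnot (u \leftrightarrow \lnot q)  //  s.
      branch 2.1 (add \lnot (u \leftrightarrow \lnot q)):
        \lnot (u \leftrightarrow \lnot q): β-rule — branch into u, \lnot \lnot q  //  \lnot u, \lnot q.
          branch 2.1.1 (add u, \lnot \lnot q):
            ○ open, literals {q=1, u=1}.
          branch 2.1.2 (add \lnot u, \lnot q):
            ○ open, literals {q=0, u=0}.
      branch 2.2 (add s):
        ○ open, literals {s=1}.
0 branches closed, 8 open.
Each open branch fixes some atoms; the unmentioned ones are free. Counting distinct full assignments: branch {u=0} (p, t, q, s, r) contributes 32 new; branch {r=1, s=1} (p, t, q, u) contributes 8 new; branch {r=0, s=0} (p, t, q, u) contributes 8 new; branch {t=1} (p, q, s, r, u) contributes 8 new; branch {t=1} (p, q, s, r, u) contributes 0 new; branch {q=1, u=1} (p, t, s, r) contributes 4 new; branch {q=0, u=0} (p, t, s, r) contributes 0 new; branch {s=1} (p, t, q, r, u) contributes 2 new. Total: 62.

62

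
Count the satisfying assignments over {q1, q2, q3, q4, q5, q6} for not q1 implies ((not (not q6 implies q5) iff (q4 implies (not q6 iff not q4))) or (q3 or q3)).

52

Initial set: {T (not q1 implies ((not (not q6 implies q5) iff (q4 implies (not q6 iff not q4))) or (q3 or q3)))}.
T (not q1 implies ((not (not q6 implies q5) iff (q4 implies (not q6 iff not q4))) or (q3 or q3))): β-rule — branch into F not q1  //  T ((not (not q6 implies q5) iff (q4 implies (not q6 iff not q4))) or (q3 or q3)).
  branch 1 (add F not q1):
    ○ open, literals {q1=T}.
  branch 2 (add T ((not (not q6 implies q5) iff (q4 implies (not q6 iff not q4))) or (q3 or q3))):
    T ((not (not q6 implies q5) iff (q4 implies (not q6 iff not q4))) or (q3 or q3)): β-rule — branch into T (not (not q6 implies q5) iff (q4 implies (not q6 iff not q4)))  //  T (q3 or q3).
      branch 2.1 (add T (not (not q6 implies q5) iff (q4 implies (not q6 iff not q4)))):
        T (not (not q6 implies q5) iff (q4 implies (not q6 iff not q4))): β-rule — branch into T not (not q6 implies q5), T (q4 implies (not q6 iff not q4))  //  F not (not q6 implies q5), F (q4 implies (not q6 iff not q4)).
          branch 2.1.1 (add T not (not q6 implies q5), T (q4 implies (not q6 iff not q4))):
            T not (not q6 implies q5): α-rule — add T not q6, F q5.
            T (q4 implies (not q6 iff not q4)): β-rule — branch into F q4  //  T (not q6 iff not q4).
              branch 2.1.1.1 (add F q4):
                ○ open, literals {q4=F, q5=F, q6=F}.
              branch 2.1.1.2 (add T (not q6 iff not q4)):
                T (not q6 iff not q4): β-rule — branch into T not q6, T not q4  //  F not q6, F not q4.
                  branch 2.1.1.2.1 (add T not q6, T not q4):
                    ○ open, literals {q4=F, q5=F, q6=F}.
                  branch 2.1.1.2.2 (add F not q6, F not q4):
                    × closes — contains both q6 and not q6.
          branch 2.1.2 (add F not (not q6 implies q5), F (q4 implies (not q6 iff not q4))):
            F (q4 implies (not q6 iff not q4)): α-rule — add T q4, F (not q6 iff not q4).
            F not (not q6 implies q5): β-rule — branch into F not q6  //  T q5.
              branch 2.1.2.1 (add F not q6):
                F (not q6 iff not q4): β-rule — branch into T not q6, F not q4  //  F not q6, T not q4.
                  branch 2.1.2.1.1 (add T not q6, F not q4):
                    × closes — contains both q6 and not q6.
                  branch 2.1.2.1.2 (add F not q6, T not q4):
                    × closes — contains both q4 and not q4.
              branch 2.1.2.2 (add T q5):
                F (not q6 iff not q4): β-rule — branch into T not q6, F not q4  //  F not q6, T not q4.
                  branch 2.1.2.2.1 (add T not q6, F not q4):
                    ○ open, literals {q4=T, q5=T, q6=F}.
                  branch 2.1.2.2.2 (add F not q6, T not q4):
                    × closes — contains both q4 and not q4.
      branch 2.2 (add T (q3 or q3)):
        T (q3 or q3): β-rule — branch into T q3  //  T q3.
          branch 2.2.1 (add T q3):
            ○ open, literals {q3=T}.
          branch 2.2.2 (add T q3):
            ○ open, literals {q3=T}.
4 branches closed, 6 open.
Each open branch fixes some atoms; the unmentioned ones are free. Counting distinct full assignments: branch {q1=T} (q2, q3, q4, q5, q6) contributes 32 new; branch {q4=F, q5=F, q6=F} (q1, q2, q3) contributes 4 new; branch {q4=F, q5=F, q6=F} (q1, q2, q3) contributes 0 new; branch {q4=T, q5=T, q6=F} (q1, q2, q3) contributes 4 new; branch {q3=T} (q1, q2, q4, q5, q6) contributes 12 new; branch {q3=T} (q1, q2, q4, q5, q6) contributes 0 new. Total: 52.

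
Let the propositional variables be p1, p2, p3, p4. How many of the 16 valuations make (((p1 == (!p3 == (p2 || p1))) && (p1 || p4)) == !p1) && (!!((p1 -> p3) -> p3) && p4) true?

Initial set: {((((p1 == (!p3 == (p2 || p1))) && (p1 || p4)) == !p1) && (!!((p1 -> p3) -> p3) && p4))}.
((((p1 == (!p3 == (p2 || p1))) && (p1 || p4)) == !p1) && (!!((p1 -> p3) -> p3) && p4)): α-rule — add (((p1 == (!p3 == (p2 || p1))) && (p1 || p4)) == !p1), (!!((p1 -> p3) -> p3) && p4).
(!!((p1 -> p3) -> p3) && p4): α-rule — add !!((p1 -> p3) -> p3), p4.
!!((p1 -> p3) -> p3): drop double negation, giving ((p1 -> p3) -> p3).
(((p1 == (!p3 == (p2 || p1))) && (p1 || p4)) == !p1): β-rule — branch into ((p1 == (!p3 == (p2 || p1))) && (p1 || p4)), !p1  //  !((p1 == (!p3 == (p2 || p1))) && (p1 || p4)), !!p1.
  branch 1 (add ((p1 == (!p3 == (p2 || p1))) && (p1 || p4)), !p1):
    ((p1 == (!p3 == (p2 || p1))) && (p1 || p4)): α-rule — add (p1 == (!p3 == (p2 || p1))), (p1 || p4).
    ((p1 -> p3) -> p3): β-rule — branch into !(p1 -> p3)  //  p3.
      branch 1.1 (add !(p1 -> p3)):
        !(p1 -> p3): α-rule — add p1, !p3.
        × closes — contains both p1 and !p1.
      branch 1.2 (add p3):
        (p1 == (!p3 == (p2 || p1))): β-rule — branch into p1, (!p3 == (p2 || p1))  //  !p1, !(!p3 == (p2 || p1)).
          branch 1.2.1 (add p1, (!p3 == (p2 || p1))):
            × closes — contains both p1 and !p1.
          branch 1.2.2 (add !p1, !(!p3 == (p2 || p1))):
            (p1 || p4): β-rule — branch into p1  //  p4.
              branch 1.2.2.1 (add p1):
                × closes — contains both p1 and !p1.
              branch 1.2.2.2 (add p4):
                !(!p3 == (p2 || p1)): β-rule — branch into !p3, !(p2 || p1)  //  !!p3, (p2 || p1).
                  branch 1.2.2.2.1 (add !p3, !(p2 || p1)):
                    × closes — contains both p3 and !p3.
                  branch 1.2.2.2.2 (add !!p3, (p2 || p1)):
                    (p2 || p1): β-rule — branch into p2  //  p1.
                      branch 1.2.2.2.2.1 (add p2):
                        ○ open, literals {p1=0, p2=1, p3=1, p4=1}.
                      branch 1.2.2.2.2.2 (add p1):
                        × closes — contains both p1 and !p1.
  branch 2 (add !((p1 == (!p3 == (p2 || p1))) && (p1 || p4)), !!p1):
    ((p1 -> p3) -> p3): β-rule — branch into !(p1 -> p3)  //  p3.
      branch 2.1 (add !(p1 -> p3)):
        !(p1 -> p3): α-rule — add p1, !p3.
        !((p1 == (!p3 == (p2 || p1))) && (p1 || p4)): β-rule — branch into !(p1 == (!p3 == (p2 || p1)))  //  !(p1 || p4).
          branch 2.1.1 (add !(p1 == (!p3 == (p2 || p1)))):
            !(p1 == (!p3 == (p2 || p1))): β-rule — branch into p1, !(!p3 == (p2 || p1))  //  !p1, (!p3 == (p2 || p1)).
              branch 2.1.1.1 (add p1, !(!p3 == (p2 || p1))):
                !(!p3 == (p2 || p1)): β-rule — branch into !p3, !(p2 || p1)  //  !!p3, (p2 || p1).
                  branch 2.1.1.1.1 (add !p3, !(p2 || p1)):
                    !(p2 || p1): α-rule — add !p2, !p1.
                    × closes — contains both p1 and !p1.
                  branch 2.1.1.1.2 (add !!p3, (p2 || p1)):
                    × closes — contains both p3 and !p3.
              branch 2.1.1.2 (add !p1, (!p3 == (p2 || p1))):
                × closes — contains both p1 and !p1.
          branch 2.1.2 (add !(p1 || p4)):
            !(p1 || p4): α-rule — add !p1, !p4.
            × closes — contains both p1 and !p1.
      branch 2.2 (add p3):
        !((p1 == (!p3 == (p2 || p1))) && (p1 || p4)): β-rule — branch into !(p1 == (!p3 == (p2 || p1)))  //  !(p1 || p4).
          branch 2.2.1 (add !(p1 == (!p3 == (p2 || p1)))):
            !(p1 == (!p3 == (p2 || p1))): β-rule — branch into p1, !(!p3 == (p2 || p1))  //  !p1, (!p3 == (p2 || p1)).
              branch 2.2.1.1 (add p1, !(!p3 == (p2 || p1))):
                !(!p3 == (p2 || p1)): β-rule — branch into !p3, !(p2 || p1)  //  !!p3, (p2 || p1).
                  branch 2.2.1.1.1 (add !p3, !(p2 || p1)):
                    × closes — contains both p3 and !p3.
                  branch 2.2.1.1.2 (add !!p3, (p2 || p1)):
                    (p2 || p1): β-rule — branch into p2  //  p1.
                      branch 2.2.1.1.2.1 (add p2):
                        ○ open, literals {p1=1, p2=1, p3=1, p4=1}.
                      branch 2.2.1.1.2.2 (add p1):
                        ○ open, literals {p1=1, p3=1, p4=1}.
              branch 2.2.1.2 (add !p1, (!p3 == (p2 || p1))):
                × closes — contains both p1 and !p1.
          branch 2.2.2 (add !(p1 || p4)):
            !(p1 || p4): α-rule — add !p1, !p4.
            × closes — contains both p1 and !p1.
12 branches closed, 3 open.
Each open branch fixes some atoms; the unmentioned ones are free. Counting distinct full assignments: branch {p1=0, p2=1, p3=1, p4=1} (none free) contributes 1 new; branch {p1=1, p2=1, p3=1, p4=1} (none free) contributes 1 new; branch {p1=1, p3=1, p4=1} (p2) contributes 1 new. Total: 3.

3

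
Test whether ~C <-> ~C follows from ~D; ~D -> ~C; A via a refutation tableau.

Initial set: {~D; (~D -> ~C); A; ~(~C <-> ~C)}.
(~D -> ~C): β-rule — branch into ~~D  //  ~C.
  branch 1 (add ~~D):
    × closes — contains both D and ~D.
  branch 2 (add ~C):
    ~(~C <-> ~C): β-rule — branch into ~C, ~~C  //  ~~C, ~C.
      branch 2.1 (add ~C, ~~C):
        × closes — contains both C and ~C.
      branch 2.2 (add ~~C, ~C):
        × closes — contains both C and ~C.
All 3 branches close.
Every branch closed, so the premises entail the conclusion.

Yes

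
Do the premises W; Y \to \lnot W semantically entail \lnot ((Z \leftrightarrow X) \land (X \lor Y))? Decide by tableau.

Initial set: {T W; T (Y \to \lnot W); F \lnot ((Z \leftrightarrow X) \land (X \lor Y))}.
F \lnot ((Z \leftrightarrow X) \land (X \lor Y)): α-rule — add T (Z \leftrightarrow X), T (X \lor Y).
T (Y \to \lnot W): β-rule — branch into F Y  //  T \lnot W.
  branch 1 (add F Y):
    T (Z \leftrightarrow X): β-rule — branch into T Z, T X  //  F Z, F X.
      branch 1.1 (add T Z, T X):
        T (X \lor Y): β-rule — branch into T X  //  T Y.
          branch 1.1.1 (add T X):
            ○ open, literals {W=1, X=1, Y=0, Z=1}.
          branch 1.1.2 (add T Y):
            × closes — contains both Y and \lnot Y.
      branch 1.2 (add F Z, F X):
        T (X \lor Y): β-rule — branch into T X  //  T Y.
          branch 1.2.1 (add T X):
            × closes — contains both X and \lnot X.
          branch 1.2.2 (add T Y):
            × closes — contains both Y and \lnot Y.
  branch 2 (add T \lnot W):
    × closes — contains both W and \lnot W.
4 branches closed, 1 open.
An open branch gives a countermodel: W=1, X=1, Y=0, Z=1 (unmentioned atoms arbitrary); the premises hold there but the conclusion fails.

No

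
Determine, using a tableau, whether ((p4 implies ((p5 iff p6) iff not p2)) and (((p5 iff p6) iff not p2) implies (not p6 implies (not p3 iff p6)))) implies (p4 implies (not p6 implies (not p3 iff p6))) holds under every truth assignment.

Assume the negation and expand:
Initial set: {not (((p4 implies ((p5 iff p6) iff not p2)) and (((p5 iff p6) iff not p2) implies (not p6 implies (not p3 iff p6)))) implies (p4 implies (not p6 implies (not p3 iff p6))))}.
not (((p4 implies ((p5 iff p6) iff not p2)) and (((p5 iff p6) iff not p2) implies (not p6 implies (not p3 iff p6)))) implies (p4 implies (not p6 implies (not p3 iff p6)))): α-rule — add ((p4 implies ((p5 iff p6) iff not p2)) and (((p5 iff p6) iff not p2) implies (not p6 implies (not p3 iff p6)))), not (p4 implies (not p6 implies (not p3 iff p6))).
((p4 implies ((p5 iff p6) iff not p2)) and (((p5 iff p6) iff not p2) implies (not p6 implies (not p3 iff p6)))): α-rule — add (p4 implies ((p5 iff p6) iff not p2)), (((p5 iff p6) iff not p2) implies (not p6 implies (not p3 iff p6))).
not (p4 implies (not p6 implies (not p3 iff p6))): α-rule — add p4, not (not p6 implies (not p3 iff p6)).
not (not p6 implies (not p3 iff p6)): α-rule — add not p6, not (not p3 iff p6).
(p4 implies ((p5 iff p6) iff not p2)): β-rule — branch into not p4  //  ((p5 iff p6) iff not p2).
  branch 1 (add not p4):
    × closes — contains both p4 and not p4.
  branch 2 (add ((p5 iff p6) iff not p2)):
    (((p5 iff p6) iff not p2) implies (not p6 implies (not p3 iff p6))): β-rule — branch into not ((p5 iff p6) iff not p2)  //  (not p6 implies (not p3 iff p6)).
      branch 2.1 (add not ((p5 iff p6) iff not p2)):
        not (not p3 iff p6): β-rule — branch into not p3, not p6  //  not not p3, p6.
          branch 2.1.1 (add not p3, not p6):
            ((p5 iff p6) iff not p2): β-rule — branch into (p5 iff p6), not p2  //  not (p5 iff p6), not not p2.
              branch 2.1.1.1 (add (p5 iff p6), not p2):
                not ((p5 iff p6) iff not p2): β-rule — branch into (p5 iff p6), not not p2  //  not (p5 iff p6), not p2.
                  branch 2.1.1.1.1 (add (p5 iff p6), not not p2):
                    × closes — contains both p2 and not p2.
                  branch 2.1.1.1.2 (add not (p5 iff p6), not p2):
                    (p5 iff p6): β-rule — branch into p5, p6  //  not p5, not p6.
                      branch 2.1.1.1.2.1 (add p5, p6):
                        × closes — contains both p6 and not p6.
                      branch 2.1.1.1.2.2 (add not p5, not p6):
                        not (p5 iff p6): β-rule — branch into p5, not p6  //  not p5, p6.
                          branch 2.1.1.1.2.2.1 (add p5, not p6):
                            × closes — contains both p5 and not p5.
                          branch 2.1.1.1.2.2.2 (add not p5, p6):
                            × closes — contains both p6 and not p6.
              branch 2.1.1.2 (add not (p5 iff p6), not not p2):
                not ((p5 iff p6) iff not p2): β-rule — branch into (p5 iff p6), not not p2  //  not (p5 iff p6), not p2.
                  branch 2.1.1.2.1 (add (p5 iff p6), not not p2):
                    not (p5 iff p6): β-rule — branch into p5, not p6  //  not p5, p6.
                      branch 2.1.1.2.1.1 (add p5, not p6):
                        (p5 iff p6): β-rule — branch into p5, p6  //  not p5, not p6.
                          branch 2.1.1.2.1.1.1 (add p5, p6):
                            × closes — contains both p6 and not p6.
                          branch 2.1.1.2.1.1.2 (add not p5, not p6):
                            × closes — contains both p5 and not p5.
                      branch 2.1.1.2.1.2 (add not p5, p6):
                        × closes — contains both p6 and not p6.
                  branch 2.1.1.2.2 (add not (p5 iff p6), not p2):
                    × closes — contains both p2 and not p2.
          branch 2.1.2 (add not not p3, p6):
            × closes — contains both p6 and not p6.
      branch 2.2 (add (not p6 implies (not p3 iff p6))):
        not (not p3 iff p6): β-rule — branch into not p3, not p6  //  not not p3, p6.
          branch 2.2.1 (add not p3, not p6):
            ((p5 iff p6) iff not p2): β-rule — branch into (p5 iff p6), not p2  //  not (p5 iff p6), not not p2.
              branch 2.2.1.1 (add (p5 iff p6), not p2):
                (not p6 implies (not p3 iff p6)): β-rule — branch into not not p6  //  (not p3 iff p6).
                  branch 2.2.1.1.1 (add not not p6):
                    × closes — contains both p6 and not p6.
                  branch 2.2.1.1.2 (add (not p3 iff p6)):
                    (p5 iff p6): β-rule — branch into p5, p6  //  not p5, not p6.
                      branch 2.2.1.1.2.1 (add p5, p6):
                        × closes — contains both p6 and not p6.
                      branch 2.2.1.1.2.2 (add not p5, not p6):
                        (not p3 iff p6): β-rule — branch into not p3, p6  //  not not p3, not p6.
                          branch 2.2.1.1.2.2.1 (add not p3, p6):
                            × closes — contains both p6 and not p6.
                          branch 2.2.1.1.2.2.2 (add not not p3, not p6):
                            × closes — contains both p3 and not p3.
              branch 2.2.1.2 (add not (p5 iff p6), not not p2):
                (not p6 implies (not p3 iff p6)): β-rule — branch into not not p6  //  (not p3 iff p6).
                  branch 2.2.1.2.1 (add not not p6):
                    × closes — contains both p6 and not p6.
                  branch 2.2.1.2.2 (add (not p3 iff p6)):
                    not (p5 iff p6): β-rule — branch into p5, not p6  //  not p5, p6.
                      branch 2.2.1.2.2.1 (add p5, not p6):
                        (not p3 iff p6): β-rule — branch into not p3, p6  //  not not p3, not p6.
                          branch 2.2.1.2.2.1.1 (add not p3, p6):
                            × closes — contains both p6 and not p6.
                          branch 2.2.1.2.2.1.2 (add not not p3, not p6):
                            × closes — contains both p3 and not p3.
                      branch 2.2.1.2.2.2 (add not p5, p6):
                        × closes — contains both p6 and not p6.
          branch 2.2.2 (add not not p3, p6):
            × closes — contains both p6 and not p6.
All 19 branches close.
Every branch closed, so the negation is unsatisfiable and the formula is valid.

Valid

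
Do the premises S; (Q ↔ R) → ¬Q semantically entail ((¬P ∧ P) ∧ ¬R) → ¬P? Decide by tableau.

Initial set: {S; ((Q ↔ R) → ¬Q); ¬(((¬P ∧ P) ∧ ¬R) → ¬P)}.
¬(((¬P ∧ P) ∧ ¬R) → ¬P): α-rule — add ((¬P ∧ P) ∧ ¬R), ¬¬P.
((¬P ∧ P) ∧ ¬R): α-rule — add (¬P ∧ P), ¬R.
(¬P ∧ P): α-rule — add ¬P, P.
× closes — contains both P and ¬P.
All 1 branch closes.
Every branch closed, so the premises entail the conclusion.

Yes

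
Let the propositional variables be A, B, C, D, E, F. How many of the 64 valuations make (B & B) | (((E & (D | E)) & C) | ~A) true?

52

Initial set: {((B & B) | (((E & (D | E)) & C) | ~A))}.
((B & B) | (((E & (D | E)) & C) | ~A)): β-rule — branch into (B & B)  //  (((E & (D | E)) & C) | ~A).
  branch 1 (add (B & B)):
    (B & B): α-rule — add B, B.
    ○ open, literals {B=T}.
  branch 2 (add (((E & (D | E)) & C) | ~A)):
    (((E & (D | E)) & C) | ~A): β-rule — branch into ((E & (D | E)) & C)  //  ~A.
      branch 2.1 (add ((E & (D | E)) & C)):
        ((E & (D | E)) & C): α-rule — add (E & (D | E)), C.
        (E & (D | E)): α-rule — add E, (D | E).
        (D | E): β-rule — branch into D  //  E.
          branch 2.1.1 (add D):
            ○ open, literals {C=T, D=T, E=T}.
          branch 2.1.2 (add E):
            ○ open, literals {C=T, E=T}.
      branch 2.2 (add ~A):
        ○ open, literals {A=F}.
0 branches closed, 4 open.
Each open branch fixes some atoms; the unmentioned ones are free. Counting distinct full assignments: branch {B=T} (A, C, D, E, F) contributes 32 new; branch {C=T, D=T, E=T} (A, B, F) contributes 4 new; branch {C=T, E=T} (A, B, D, F) contributes 4 new; branch {A=F} (B, C, D, E, F) contributes 12 new. Total: 52.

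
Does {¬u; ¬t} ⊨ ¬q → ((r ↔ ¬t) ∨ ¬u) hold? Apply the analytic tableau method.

Yes

Initial set: {¬u; ¬t; ¬(¬q → ((r ↔ ¬t) ∨ ¬u))}.
¬(¬q → ((r ↔ ¬t) ∨ ¬u)): α-rule — add ¬q, ¬((r ↔ ¬t) ∨ ¬u).
¬((r ↔ ¬t) ∨ ¬u): α-rule — add ¬(r ↔ ¬t), ¬¬u.
× closes — contains both u and ¬u.
All 1 branch closes.
Every branch closed, so the premises entail the conclusion.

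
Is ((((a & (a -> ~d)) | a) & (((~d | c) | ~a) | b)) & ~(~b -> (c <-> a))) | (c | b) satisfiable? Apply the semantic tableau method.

Initial set: {(((((a & (a -> ~d)) | a) & (((~d | c) | ~a) | b)) & ~(~b -> (c <-> a))) | (c | b))}.
(((((a & (a -> ~d)) | a) & (((~d | c) | ~a) | b)) & ~(~b -> (c <-> a))) | (c | b)): β-rule — branch into ((((a & (a -> ~d)) | a) & (((~d | c) | ~a) | b)) & ~(~b -> (c <-> a)))  //  (c | b).
  branch 1 (add ((((a & (a -> ~d)) | a) & (((~d | c) | ~a) | b)) & ~(~b -> (c <-> a)))):
    ((((a & (a -> ~d)) | a) & (((~d | c) | ~a) | b)) & ~(~b -> (c <-> a))): α-rule — add (((a & (a -> ~d)) | a) & (((~d | c) | ~a) | b)), ~(~b -> (c <-> a)).
    (((a & (a -> ~d)) | a) & (((~d | c) | ~a) | b)): α-rule — add ((a & (a -> ~d)) | a), (((~d | c) | ~a) | b).
    ~(~b -> (c <-> a)): α-rule — add ~b, ~(c <-> a).
    ((a & (a -> ~d)) | a): β-rule — branch into (a & (a -> ~d))  //  a.
      branch 1.1 (add (a & (a -> ~d))):
        (a & (a -> ~d)): α-rule — add a, (a -> ~d).
        (((~d | c) | ~a) | b): β-rule — branch into ((~d | c) | ~a)  //  b.
          branch 1.1.1 (add ((~d | c) | ~a)):
            ~(c <-> a): β-rule — branch into c, ~a  //  ~c, a.
              branch 1.1.1.1 (add c, ~a):
                × closes — contains both a and ~a.
              branch 1.1.1.2 (add ~c, a):
                (a -> ~d): β-rule — branch into ~a  //  ~d.
                  branch 1.1.1.2.1 (add ~a):
                    × closes — contains both a and ~a.
                  branch 1.1.1.2.2 (add ~d):
                    ((~d | c) | ~a): β-rule — branch into (~d | c)  //  ~a.
                      branch 1.1.1.2.2.1 (add (~d | c)):
                        (~d | c): β-rule — branch into ~d  //  c.
                          branch 1.1.1.2.2.1.1 (add ~d):
                            ○ open, literals {a=1, b=0, c=0, d=0}.
                          branch 1.1.1.2.2.1.2 (add c):
                            × closes — contains both c and ~c.
                      branch 1.1.1.2.2.2 (add ~a):
                        × closes — contains both a and ~a.
          branch 1.1.2 (add b):
            × closes — contains both b and ~b.
      branch 1.2 (add a):
        (((~d | c) | ~a) | b): β-rule — branch into ((~d | c) | ~a)  //  b.
          branch 1.2.1 (add ((~d | c) | ~a)):
            ~(c <-> a): β-rule — branch into c, ~a  //  ~c, a.
              branch 1.2.1.1 (add c, ~a):
                × closes — contains both a and ~a.
              branch 1.2.1.2 (add ~c, a):
                ((~d | c) | ~a): β-rule — branch into (~d | c)  //  ~a.
                  branch 1.2.1.2.1 (add (~d | c)):
                    (~d | c): β-rule — branch into ~d  //  c.
                      branch 1.2.1.2.1.1 (add ~d):
                        ○ open, literals {a=1, b=0, c=0, d=0}.
                      branch 1.2.1.2.1.2 (add c):
                        × closes — contains both c and ~c.
                  branch 1.2.1.2.2 (add ~a):
                    × closes — contains both a and ~a.
          branch 1.2.2 (add b):
            × closes — contains both b and ~b.
  branch 2 (add (c | b)):
    (c | b): β-rule — branch into c  //  b.
      branch 2.1 (add c):
        ○ open, literals {c=1}.
      branch 2.2 (add b):
        ○ open, literals {b=1}.
9 branches closed, 4 open.
An open branch gives a satisfying assignment: a=1, b=0, c=0, d=0.

Satisfiable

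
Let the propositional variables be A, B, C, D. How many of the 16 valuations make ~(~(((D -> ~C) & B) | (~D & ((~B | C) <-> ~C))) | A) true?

Initial set: {~(~(((D -> ~C) & B) | (~D & ((~B | C) <-> ~C))) | A)}.
~(~(((D -> ~C) & B) | (~D & ((~B | C) <-> ~C))) | A): α-rule — add ~~(((D -> ~C) & B) | (~D & ((~B | C) <-> ~C))), ~A.
~~(((D -> ~C) & B) | (~D & ((~B | C) <-> ~C))): β-rule — branch into ((D -> ~C) & B)  //  (~D & ((~B | C) <-> ~C)).
  branch 1 (add ((D -> ~C) & B)):
    ((D -> ~C) & B): α-rule — add (D -> ~C), B.
    (D -> ~C): β-rule — branch into ~D  //  ~C.
      branch 1.1 (add ~D):
        ○ open, literals {A=false, B=true, D=false}.
      branch 1.2 (add ~C):
        ○ open, literals {A=false, B=true, C=false}.
  branch 2 (add (~D & ((~B | C) <-> ~C))):
    (~D & ((~B | C) <-> ~C)): α-rule — add ~D, ((~B | C) <-> ~C).
    ((~B | C) <-> ~C): β-rule — branch into (~B | C), ~C  //  ~(~B | C), ~~C.
      branch 2.1 (add (~B | C), ~C):
        (~B | C): β-rule — branch into ~B  //  C.
          branch 2.1.1 (add ~B):
            ○ open, literals {A=false, B=false, C=false, D=false}.
          branch 2.1.2 (add C):
            × closes — contains both C and ~C.
      branch 2.2 (add ~(~B | C), ~~C):
        ~(~B | C): α-rule — add ~~B, ~C.
        × closes — contains both C and ~C.
2 branches closed, 3 open.
Each open branch fixes some atoms; the unmentioned ones are free. Counting distinct full assignments: branch {A=false, B=true, D=false} (C) contributes 2 new; branch {A=false, B=true, C=false} (D) contributes 1 new; branch {A=false, B=false, C=false, D=false} (none free) contributes 1 new. Total: 4.

4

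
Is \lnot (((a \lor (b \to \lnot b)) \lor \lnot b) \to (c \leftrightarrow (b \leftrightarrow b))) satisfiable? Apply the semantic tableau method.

Initial set: {\lnot (((a \lor (b \to \lnot b)) \lor \lnot b) \to (c \leftrightarrow (b \leftrightarrow b)))}.
\lnot (((a \lor (b \to \lnot b)) \lor \lnot b) \to (c \leftrightarrow (b \leftrightarrow b))): α-rule — add ((a \lor (b \to \lnot b)) \lor \lnot b), \lnot (c \leftrightarrow (b \leftrightarrow b)).
((a \lor (b \to \lnot b)) \lor \lnot b): β-rule — branch into (a \lor (b \to \lnot b))  //  \lnot b.
  branch 1 (add (a \lor (b \to \lnot b))):
    \lnot (c \leftrightarrow (b \leftrightarrow b)): β-rule — branch into c, \lnot (b \leftrightarrow b)  //  \lnot c, (b \leftrightarrow b).
      branch 1.1 (add c, \lnot (b \leftrightarrow b)):
        (a \lor (b \to \lnot b)): β-rule — branch into a  //  (b \to \lnot b).
          branch 1.1.1 (add a):
            \lnot (b \leftrightarrow b): β-rule — branch into b, \lnot b  //  \lnot b, b.
              branch 1.1.1.1 (add b, \lnot b):
                × closes — contains both b and \lnot b.
              branch 1.1.1.2 (add \lnot b, b):
                × closes — contains both b and \lnot b.
          branch 1.1.2 (add (b \to \lnot b)):
            \lnot (b \leftrightarrow b): β-rule — branch into b, \lnot b  //  \lnot b, b.
              branch 1.1.2.1 (add b, \lnot b):
                × closes — contains both b and \lnot b.
              branch 1.1.2.2 (add \lnot b, b):
                × closes — contains both b and \lnot b.
      branch 1.2 (add \lnot c, (b \leftrightarrow b)):
        (a \lor (b \to \lnot b)): β-rule — branch into a  //  (b \to \lnot b).
          branch 1.2.1 (add a):
            (b \leftrightarrow b): β-rule — branch into b, b  //  \lnot b, \lnot b.
              branch 1.2.1.1 (add b, b):
                ○ open, literals {a=true, b=true, c=false}.
              branch 1.2.1.2 (add \lnot b, \lnot b):
                ○ open, literals {a=true, b=false, c=false}.
          branch 1.2.2 (add (b \to \lnot b)):
            (b \leftrightarrow b): β-rule — branch into b, b  //  \lnot b, \lnot b.
              branch 1.2.2.1 (add b, b):
                (b \to \lnot b): β-rule — branch into \lnot b  //  \lnot b.
                  branch 1.2.2.1.1 (add \lnot b):
                    × closes — contains both b and \lnot b.
                  branch 1.2.2.1.2 (add \lnot b):
                    × closes — contains both b and \lnot b.
              branch 1.2.2.2 (add \lnot b, \lnot b):
                (b \to \lnot b): β-rule — branch into \lnot b  //  \lnot b.
                  branch 1.2.2.2.1 (add \lnot b):
                    ○ open, literals {b=false, c=false}.
                  branch 1.2.2.2.2 (add \lnot b):
                    ○ open, literals {b=false, c=false}.
  branch 2 (add \lnot b):
    \lnot (c \leftrightarrow (b \leftrightarrow b)): β-rule — branch into c, \lnot (b \leftrightarrow b)  //  \lnot c, (b \leftrightarrow b).
      branch 2.1 (add c, \lnot (b \leftrightarrow b)):
        \lnot (b \leftrightarrow b): β-rule — branch into b, \lnot b  //  \lnot b, b.
          branch 2.1.1 (add b, \lnot b):
            × closes — contains both b and \lnot b.
          branch 2.1.2 (add \lnot b, b):
            × closes — contains both b and \lnot b.
      branch 2.2 (add \lnot c, (b \leftrightarrow b)):
        (b \leftrightarrow b): β-rule — branch into b, b  //  \lnot b, \lnot b.
          branch 2.2.1 (add b, b):
            × closes — contains both b and \lnot b.
          branch 2.2.2 (add \lnot b, \lnot b):
            ○ open, literals {b=false, c=false}.
9 branches closed, 5 open.
An open branch gives a satisfying assignment: a=true, b=true, c=false.

Satisfiable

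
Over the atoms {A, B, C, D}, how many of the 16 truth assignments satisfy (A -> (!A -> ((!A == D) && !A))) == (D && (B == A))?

4

Initial set: {((A -> (!A -> ((!A == D) && !A))) == (D && (B == A)))}.
((A -> (!A -> ((!A == D) && !A))) == (D && (B == A))): β-rule — branch into (A -> (!A -> ((!A == D) && !A))), (D && (B == A))  //  !(A -> (!A -> ((!A == D) && !A))), !(D && (B == A)).
  branch 1 (add (A -> (!A -> ((!A == D) && !A))), (D && (B == A))):
    (D && (B == A)): α-rule — add D, (B == A).
    (A -> (!A -> ((!A == D) && !A))): β-rule — branch into !A  //  (!A -> ((!A == D) && !A)).
      branch 1.1 (add !A):
        (B == A): β-rule — branch into B, A  //  !B, !A.
          branch 1.1.1 (add B, A):
            × closes — contains both A and !A.
          branch 1.1.2 (add !B, !A):
            ○ open, literals {A=false, B=false, D=true}.
      branch 1.2 (add (!A -> ((!A == D) && !A))):
        (B == A): β-rule — branch into B, A  //  !B, !A.
          branch 1.2.1 (add B, A):
            (!A -> ((!A == D) && !A)): β-rule — branch into !!A  //  ((!A == D) && !A).
              branch 1.2.1.1 (add !!A):
                ○ open, literals {A=true, B=true, D=true}.
              branch 1.2.1.2 (add ((!A == D) && !A)):
                ((!A == D) && !A): α-rule — add (!A == D), !A.
                × closes — contains both A and !A.
          branch 1.2.2 (add !B, !A):
            (!A -> ((!A == D) && !A)): β-rule — branch into !!A  //  ((!A == D) && !A).
              branch 1.2.2.1 (add !!A):
                × closes — contains both A and !A.
              branch 1.2.2.2 (add ((!A == D) && !A)):
                ((!A == D) && !A): α-rule — add (!A == D), !A.
                (!A == D): β-rule — branch into !A, D  //  !!A, !D.
                  branch 1.2.2.2.1 (add !A, D):
                    ○ open, literals {A=false, B=false, D=true}.
                  branch 1.2.2.2.2 (add !!A, !D):
                    × closes — contains both A and !A.
  branch 2 (add !(A -> (!A -> ((!A == D) && !A))), !(D && (B == A))):
    !(A -> (!A -> ((!A == D) && !A))): α-rule — add A, !(!A -> ((!A == D) && !A)).
    !(!A -> ((!A == D) && !A)): α-rule — add !A, !((!A == D) && !A).
    × closes — contains both A and !A.
5 branches closed, 3 open.
Each open branch fixes some atoms; the unmentioned ones are free. Counting distinct full assignments: branch {A=false, B=false, D=true} (C) contributes 2 new; branch {A=true, B=true, D=true} (C) contributes 2 new; branch {A=false, B=false, D=true} (C) contributes 0 new. Total: 4.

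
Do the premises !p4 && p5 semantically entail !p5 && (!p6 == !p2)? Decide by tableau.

Initial set: {(!p4 && p5); !(!p5 && (!p6 == !p2))}.
(!p4 && p5): α-rule — add !p4, p5.
!(!p5 && (!p6 == !p2)): β-rule — branch into !!p5  //  !(!p6 == !p2).
  branch 1 (add !!p5):
    ○ open, literals {p4=F, p5=T}.
  branch 2 (add !(!p6 == !p2)):
    !(!p6 == !p2): β-rule — branch into !p6, !!p2  //  !!p6, !p2.
      branch 2.1 (add !p6, !!p2):
        ○ open, literals {p2=T, p4=F, p5=T, p6=F}.
      branch 2.2 (add !!p6, !p2):
        ○ open, literals {p2=F, p4=F, p5=T, p6=T}.
0 branches closed, 3 open.
An open branch gives a countermodel: p4=F, p5=T (unmentioned atoms arbitrary); the premises hold there but the conclusion fails.

No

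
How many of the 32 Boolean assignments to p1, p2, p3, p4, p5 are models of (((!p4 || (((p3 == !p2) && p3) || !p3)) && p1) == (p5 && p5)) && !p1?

Initial set: {((((!p4 || (((p3 == !p2) && p3) || !p3)) && p1) == (p5 && p5)) && !p1)}.
((((!p4 || (((p3 == !p2) && p3) || !p3)) && p1) == (p5 && p5)) && !p1): α-rule — add (((!p4 || (((p3 == !p2) && p3) || !p3)) && p1) == (p5 && p5)), !p1.
(((!p4 || (((p3 == !p2) && p3) || !p3)) && p1) == (p5 && p5)): β-rule — branch into ((!p4 || (((p3 == !p2) && p3) || !p3)) && p1), (p5 && p5)  //  !((!p4 || (((p3 == !p2) && p3) || !p3)) && p1), !(p5 && p5).
  branch 1 (add ((!p4 || (((p3 == !p2) && p3) || !p3)) && p1), (p5 && p5)):
    ((!p4 || (((p3 == !p2) && p3) || !p3)) && p1): α-rule — add (!p4 || (((p3 == !p2) && p3) || !p3)), p1.
    × closes — contains both p1 and !p1.
  branch 2 (add !((!p4 || (((p3 == !p2) && p3) || !p3)) && p1), !(p5 && p5)):
    !((!p4 || (((p3 == !p2) && p3) || !p3)) && p1): β-rule — branch into !(!p4 || (((p3 == !p2) && p3) || !p3))  //  !p1.
      branch 2.1 (add !(!p4 || (((p3 == !p2) && p3) || !p3))):
        !(!p4 || (((p3 == !p2) && p3) || !p3)): α-rule — add !!p4, !(((p3 == !p2) && p3) || !p3).
        !(((p3 == !p2) && p3) || !p3): α-rule — add !((p3 == !p2) && p3), !!p3.
        !(p5 && p5): β-rule — branch into !p5  //  !p5.
          branch 2.1.1 (add !p5):
            !((p3 == !p2) && p3): β-rule — branch into !(p3 == !p2)  //  !p3.
              branch 2.1.1.1 (add !(p3 == !p2)):
                !(p3 == !p2): β-rule — branch into p3, !!p2  //  !p3, !p2.
                  branch 2.1.1.1.1 (add p3, !!p2):
                    ○ open, literals {p1=false, p2=true, p3=true, p4=true, p5=false}.
                  branch 2.1.1.1.2 (add !p3, !p2):
                    × closes — contains both p3 and !p3.
              branch 2.1.1.2 (add !p3):
                × closes — contains both p3 and !p3.
          branch 2.1.2 (add !p5):
            !((p3 == !p2) && p3): β-rule — branch into !(p3 == !p2)  //  !p3.
              branch 2.1.2.1 (add !(p3 == !p2)):
                !(p3 == !p2): β-rule — branch into p3, !!p2  //  !p3, !p2.
                  branch 2.1.2.1.1 (add p3, !!p2):
                    ○ open, literals {p1=false, p2=true, p3=true, p4=true, p5=false}.
                  branch 2.1.2.1.2 (add !p3, !p2):
                    × closes — contains both p3 and !p3.
              branch 2.1.2.2 (add !p3):
                × closes — contains both p3 and !p3.
      branch 2.2 (add !p1):
        !(p5 && p5): β-rule — branch into !p5  //  !p5.
          branch 2.2.1 (add !p5):
            ○ open, literals {p1=false, p5=false}.
          branch 2.2.2 (add !p5):
            ○ open, literals {p1=false, p5=false}.
5 branches closed, 4 open.
Each open branch fixes some atoms; the unmentioned ones are free. Counting distinct full assignments: branch {p1=false, p2=true, p3=true, p4=true, p5=false} (none free) contributes 1 new; branch {p1=false, p2=true, p3=true, p4=true, p5=false} (none free) contributes 0 new; branch {p1=false, p5=false} (p2, p3, p4) contributes 7 new; branch {p1=false, p5=false} (p2, p3, p4) contributes 0 new. Total: 8.

8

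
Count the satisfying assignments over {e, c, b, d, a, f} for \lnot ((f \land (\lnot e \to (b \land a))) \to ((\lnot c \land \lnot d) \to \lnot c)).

Initial set: {\lnot ((f \land (\lnot e \to (b \land a))) \to ((\lnot c \land \lnot d) \to \lnot c))}.
\lnot ((f \land (\lnot e \to (b \land a))) \to ((\lnot c \land \lnot d) \to \lnot c)): α-rule — add (f \land (\lnot e \to (b \land a))), \lnot ((\lnot c \land \lnot d) \to \lnot c).
(f \land (\lnot e \to (b \land a))): α-rule — add f, (\lnot e \to (b \land a)).
\lnot ((\lnot c \land \lnot d) \to \lnot c): α-rule — add (\lnot c \land \lnot d), \lnot \lnot c.
(\lnot c \land \lnot d): α-rule — add \lnot c, \lnot d.
× closes — contains both c and \lnot c.
All 1 branch closes.
No open branches: the formula has 0 satisfying assignments.

0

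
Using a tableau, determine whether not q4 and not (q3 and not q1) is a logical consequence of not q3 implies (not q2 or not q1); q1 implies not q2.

No

Initial set: {T (not q3 implies (not q2 or not q1)); T (q1 implies not q2); F (not q4 and not (q3 and not q1))}.
T (not q3 implies (not q2 or not q1)): β-rule — branch into F not q3  //  T (not q2 or not q1).
  branch 1 (add F not q3):
    T (q1 implies not q2): β-rule — branch into F q1  //  T not q2.
      branch 1.1 (add F q1):
        F (not q4 and not (q3 and not q1)): β-rule — branch into F not q4  //  F not (q3 and not q1).
          branch 1.1.1 (add F not q4):
            ○ open, literals {q1=false, q3=true, q4=true}.
          branch 1.1.2 (add F not (q3 and not q1)):
            F not (q3 and not q1): α-rule — add T q3, T not q1.
            ○ open, literals {q1=false, q3=true}.
      branch 1.2 (add T not q2):
        F (not q4 and not (q3 and not q1)): β-rule — branch into F not q4  //  F not (q3 and not q1).
          branch 1.2.1 (add F not q4):
            ○ open, literals {q2=false, q3=true, q4=true}.
          branch 1.2.2 (add F not (q3 and not q1)):
            F not (q3 and not q1): α-rule — add T q3, T not q1.
            ○ open, literals {q1=false, q2=false, q3=true}.
  branch 2 (add T (not q2 or not q1)):
    T (q1 implies not q2): β-rule — branch into F q1  //  T not q2.
      branch 2.1 (add F q1):
        F (not q4 and not (q3 and not q1)): β-rule — branch into F not q4  //  F not (q3 and not q1).
          branch 2.1.1 (add F not q4):
            T (not q2 or not q1): β-rule — branch into T not q2  //  T not q1.
              branch 2.1.1.1 (add T not q2):
                ○ open, literals {q1=false, q2=false, q4=true}.
              branch 2.1.1.2 (add T not q1):
                ○ open, literals {q1=false, q4=true}.
          branch 2.1.2 (add F not (q3 and not q1)):
            F not (q3 and not q1): α-rule — add T q3, T not q1.
            T (not q2 or not q1): β-rule — branch into T not q2  //  T not q1.
              branch 2.1.2.1 (add T not q2):
                ○ open, literals {q1=false, q2=false, q3=true}.
              branch 2.1.2.2 (add T not q1):
                ○ open, literals {q1=false, q3=true}.
      branch 2.2 (add T not q2):
        F (not q4 and not (q3 and not q1)): β-rule — branch into F not q4  //  F not (q3 and not q1).
          branch 2.2.1 (add F not q4):
            T (not q2 or not q1): β-rule — branch into T not q2  //  T not q1.
              branch 2.2.1.1 (add T not q2):
                ○ open, literals {q2=false, q4=true}.
              branch 2.2.1.2 (add T not q1):
                ○ open, literals {q1=false, q2=false, q4=true}.
          branch 2.2.2 (add F not (q3 and not q1)):
            F not (q3 and not q1): α-rule — add T q3, T not q1.
            T (not q2 or not q1): β-rule — branch into T not q2  //  T not q1.
              branch 2.2.2.1 (add T not q2):
                ○ open, literals {q1=false, q2=false, q3=true}.
              branch 2.2.2.2 (add T not q1):
                ○ open, literals {q1=false, q2=false, q3=true}.
0 branches closed, 12 open.
An open branch gives a countermodel: q1=false, q3=true, q4=true (unmentioned atoms arbitrary); the premises hold there but the conclusion fails.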